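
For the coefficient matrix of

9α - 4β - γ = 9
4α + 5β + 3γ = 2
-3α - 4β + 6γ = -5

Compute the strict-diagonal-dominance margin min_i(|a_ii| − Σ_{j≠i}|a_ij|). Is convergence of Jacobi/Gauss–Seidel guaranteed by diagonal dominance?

row 1: |9| − (4+1) = 4
row 2: |5| − (4+3) = -2
row 3: |6| − (3+4) = -1
minimum over rows = -2 → not strictly diagonally dominant

-2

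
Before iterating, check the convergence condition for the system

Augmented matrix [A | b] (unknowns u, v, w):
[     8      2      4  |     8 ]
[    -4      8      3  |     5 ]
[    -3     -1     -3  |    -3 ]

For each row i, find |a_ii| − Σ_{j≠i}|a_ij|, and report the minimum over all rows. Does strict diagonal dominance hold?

-1

row 1: |8| − (2+4) = 2
row 2: |8| − (4+3) = 1
row 3: |-3| − (3+1) = -1
minimum over rows = -1 → not strictly diagonally dominant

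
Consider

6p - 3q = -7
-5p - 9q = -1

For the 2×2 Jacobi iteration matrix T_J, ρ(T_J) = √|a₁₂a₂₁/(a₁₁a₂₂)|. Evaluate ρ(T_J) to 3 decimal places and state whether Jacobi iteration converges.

a₁₂a₂₁/(a₁₁a₂₂) = (-3)·(-5) / ((6)·(-9)) = -0.277778
ρ = √|-0.277778| = √0.277778 = 0.527
ρ < 1, so Jacobi converges

0.527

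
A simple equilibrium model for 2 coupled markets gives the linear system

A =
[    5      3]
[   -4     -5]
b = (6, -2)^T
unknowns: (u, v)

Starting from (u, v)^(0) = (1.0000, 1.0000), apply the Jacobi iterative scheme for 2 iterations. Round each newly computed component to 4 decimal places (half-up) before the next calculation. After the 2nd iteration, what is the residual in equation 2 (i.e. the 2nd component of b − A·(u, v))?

Iteration 1:
  u = (6 - (3)·1.0000) / (5) = 0.6000
  v = (-2 - (-4)·1.0000) / (-5) = -0.4000
Iteration 2:
  u = (6 - (3)·-0.4000) / (5) = 1.4400
  v = (-2 - (-4)·0.6000) / (-5) = -0.0800
Residual b − A·x = (-0.9600, 3.3600)

3.3600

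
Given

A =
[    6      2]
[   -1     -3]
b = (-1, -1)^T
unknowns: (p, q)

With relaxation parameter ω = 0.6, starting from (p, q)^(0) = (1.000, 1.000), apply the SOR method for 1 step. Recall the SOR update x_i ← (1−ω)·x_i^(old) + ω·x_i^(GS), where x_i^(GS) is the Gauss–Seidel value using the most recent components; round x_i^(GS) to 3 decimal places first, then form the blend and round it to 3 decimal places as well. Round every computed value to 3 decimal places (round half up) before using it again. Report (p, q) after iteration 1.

Iteration 1:
  p: GS value = (-1 - (2)·1.000) / (6) = -0.500;  p ← (1−ω)·1.000 + ω·-0.500 = 0.100
  q: GS value = (-1 - (-1)·0.100) / (-3) = 0.300;  q ← (1−ω)·1.000 + ω·0.300 = 0.580

(0.100, 0.580)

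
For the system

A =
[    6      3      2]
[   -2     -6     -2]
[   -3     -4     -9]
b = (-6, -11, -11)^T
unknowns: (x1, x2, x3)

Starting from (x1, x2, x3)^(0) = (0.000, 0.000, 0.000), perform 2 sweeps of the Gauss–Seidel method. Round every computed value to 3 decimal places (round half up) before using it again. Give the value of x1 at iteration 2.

-2.281

Iteration 1:
  x1 = (-6 - (3)·0.000 - (2)·0.000) / (6) = -1.000
  x2 = (-11 - (-2)·-1.000 - (-2)·0.000) / (-6) = 2.167
  x3 = (-11 - (-3)·-1.000 - (-4)·2.167) / (-9) = 0.592
Iteration 2:
  x1 = (-6 - (3)·2.167 - (2)·0.592) / (6) = -2.281
  x2 = (-11 - (-2)·-2.281 - (-2)·0.592) / (-6) = 2.396
  x3 = (-11 - (-3)·-2.281 - (-4)·2.396) / (-9) = 0.918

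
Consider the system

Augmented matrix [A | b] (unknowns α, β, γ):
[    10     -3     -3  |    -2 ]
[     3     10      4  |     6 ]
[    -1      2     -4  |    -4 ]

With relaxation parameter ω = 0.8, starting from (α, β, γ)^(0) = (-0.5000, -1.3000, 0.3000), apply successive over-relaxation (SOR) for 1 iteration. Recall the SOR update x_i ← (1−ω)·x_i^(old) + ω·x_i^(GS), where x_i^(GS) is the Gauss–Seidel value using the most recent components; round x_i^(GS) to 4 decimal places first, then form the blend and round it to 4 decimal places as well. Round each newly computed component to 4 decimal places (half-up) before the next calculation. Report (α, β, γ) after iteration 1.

(-0.5000, 0.2440, 1.0576)

Iteration 1:
  α: GS value = (-2 - (-3)·-1.3000 - (-3)·0.3000) / (10) = -0.5000;  α ← (1−ω)·-0.5000 + ω·-0.5000 = -0.5000
  β: GS value = (6 - (3)·-0.5000 - (4)·0.3000) / (10) = 0.6300;  β ← (1−ω)·-1.3000 + ω·0.6300 = 0.2440
  γ: GS value = (-4 - (-1)·-0.5000 - (2)·0.2440) / (-4) = 1.2470;  γ ← (1−ω)·0.3000 + ω·1.2470 = 1.0576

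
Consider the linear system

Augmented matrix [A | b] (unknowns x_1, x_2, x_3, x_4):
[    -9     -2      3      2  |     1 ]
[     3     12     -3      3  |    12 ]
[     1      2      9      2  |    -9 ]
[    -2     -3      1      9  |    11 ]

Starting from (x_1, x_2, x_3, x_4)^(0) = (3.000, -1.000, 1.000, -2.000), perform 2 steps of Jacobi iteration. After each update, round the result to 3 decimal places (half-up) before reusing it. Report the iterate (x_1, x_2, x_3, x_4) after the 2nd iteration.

Iteration 1:
  x_1 = (1 - (-2)·-1.000 - (3)·1.000 - (2)·-2.000) / (-9) = 0.000
  x_2 = (12 - (3)·3.000 - (-3)·1.000 - (3)·-2.000) / (12) = 1.000
  x_3 = (-9 - (1)·3.000 - (2)·-1.000 - (2)·-2.000) / (9) = -0.667
  x_4 = (11 - (-2)·3.000 - (-3)·-1.000 - (1)·1.000) / (9) = 1.444
Iteration 2:
  x_1 = (1 - (-2)·1.000 - (3)·-0.667 - (2)·1.444) / (-9) = -0.235
  x_2 = (12 - (3)·0.000 - (-3)·-0.667 - (3)·1.444) / (12) = 0.472
  x_3 = (-9 - (1)·0.000 - (2)·1.000 - (2)·1.444) / (9) = -1.543
  x_4 = (11 - (-2)·0.000 - (-3)·1.000 - (1)·-0.667) / (9) = 1.630

(-0.235, 0.472, -1.543, 1.630)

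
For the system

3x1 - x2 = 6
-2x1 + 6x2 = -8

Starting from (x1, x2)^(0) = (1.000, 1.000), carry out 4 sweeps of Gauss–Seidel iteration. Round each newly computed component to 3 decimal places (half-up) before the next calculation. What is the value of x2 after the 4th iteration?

-0.750

Iteration 1:
  x1 = (6 - (-1)·1.000) / (3) = 2.333
  x2 = (-8 - (-2)·2.333) / (6) = -0.556
Iteration 2:
  x1 = (6 - (-1)·-0.556) / (3) = 1.815
  x2 = (-8 - (-2)·1.815) / (6) = -0.728
Iteration 3:
  x1 = (6 - (-1)·-0.728) / (3) = 1.757
  x2 = (-8 - (-2)·1.757) / (6) = -0.748
Iteration 4:
  x1 = (6 - (-1)·-0.748) / (3) = 1.751
  x2 = (-8 - (-2)·1.751) / (6) = -0.750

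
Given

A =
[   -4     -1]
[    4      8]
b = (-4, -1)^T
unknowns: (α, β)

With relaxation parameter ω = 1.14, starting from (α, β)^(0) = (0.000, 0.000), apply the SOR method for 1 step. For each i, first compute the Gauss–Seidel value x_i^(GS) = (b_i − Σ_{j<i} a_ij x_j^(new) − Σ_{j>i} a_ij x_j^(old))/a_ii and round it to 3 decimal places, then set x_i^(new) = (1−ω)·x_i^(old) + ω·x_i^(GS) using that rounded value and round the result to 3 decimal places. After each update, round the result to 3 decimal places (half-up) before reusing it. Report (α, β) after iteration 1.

(1.140, -0.792)

Iteration 1:
  α: GS value = (-4 - (-1)·0.000) / (-4) = 1.000;  α ← (1−ω)·0.000 + ω·1.000 = 1.140
  β: GS value = (-1 - (4)·1.140) / (8) = -0.695;  β ← (1−ω)·0.000 + ω·-0.695 = -0.792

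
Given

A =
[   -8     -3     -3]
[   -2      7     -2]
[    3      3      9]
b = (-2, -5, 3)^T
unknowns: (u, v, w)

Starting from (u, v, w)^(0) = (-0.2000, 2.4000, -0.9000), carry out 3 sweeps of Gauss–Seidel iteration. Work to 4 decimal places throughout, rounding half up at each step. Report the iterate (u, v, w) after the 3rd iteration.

Iteration 1:
  u = (-2 - (-3)·2.4000 - (-3)·-0.9000) / (-8) = -0.3125
  v = (-5 - (-2)·-0.3125 - (-2)·-0.9000) / (7) = -1.0607
  w = (3 - (3)·-0.3125 - (3)·-1.0607) / (9) = 0.7911
Iteration 2:
  u = (-2 - (-3)·-1.0607 - (-3)·0.7911) / (-8) = 0.3511
  v = (-5 - (-2)·0.3511 - (-2)·0.7911) / (7) = -0.3879
  w = (3 - (3)·0.3511 - (3)·-0.3879) / (9) = 0.3456
Iteration 3:
  u = (-2 - (-3)·-0.3879 - (-3)·0.3456) / (-8) = 0.2659
  v = (-5 - (-2)·0.2659 - (-2)·0.3456) / (7) = -0.5396
  w = (3 - (3)·0.2659 - (3)·-0.5396) / (9) = 0.4246

(0.2659, -0.5396, 0.4246)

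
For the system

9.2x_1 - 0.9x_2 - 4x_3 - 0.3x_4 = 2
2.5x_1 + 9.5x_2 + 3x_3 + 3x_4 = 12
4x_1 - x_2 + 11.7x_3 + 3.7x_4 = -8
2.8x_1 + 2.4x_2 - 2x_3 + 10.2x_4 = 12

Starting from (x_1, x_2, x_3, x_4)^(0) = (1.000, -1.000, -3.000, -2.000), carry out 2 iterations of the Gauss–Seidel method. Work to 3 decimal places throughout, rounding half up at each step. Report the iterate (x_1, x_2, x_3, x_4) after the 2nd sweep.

Iteration 1:
  x_1 = (2 - (-0.9)·-1.000 - (-4)·-3.000 - (-0.3)·-2.000) / (9.2) = -1.250
  x_2 = (12 - (2.5)·-1.250 - (3)·-3.000 - (3)·-2.000) / (9.5) = 3.171
  x_3 = (-8 - (4)·-1.250 - (-1)·3.171 - (3.7)·-2.000) / (11.7) = 0.647
  x_4 = (12 - (2.8)·-1.250 - (2.4)·3.171 - (-2)·0.647) / (10.2) = 0.900
Iteration 2:
  x_1 = (2 - (-0.9)·3.171 - (-4)·0.647 - (-0.3)·0.900) / (9.2) = 0.838
  x_2 = (12 - (2.5)·0.838 - (3)·0.647 - (3)·0.900) / (9.5) = 0.554
  x_3 = (-8 - (4)·0.838 - (-1)·0.554 - (3.7)·0.900) / (11.7) = -1.208
  x_4 = (12 - (2.8)·0.838 - (2.4)·0.554 - (-2)·-1.208) / (10.2) = 0.579

(0.838, 0.554, -1.208, 0.579)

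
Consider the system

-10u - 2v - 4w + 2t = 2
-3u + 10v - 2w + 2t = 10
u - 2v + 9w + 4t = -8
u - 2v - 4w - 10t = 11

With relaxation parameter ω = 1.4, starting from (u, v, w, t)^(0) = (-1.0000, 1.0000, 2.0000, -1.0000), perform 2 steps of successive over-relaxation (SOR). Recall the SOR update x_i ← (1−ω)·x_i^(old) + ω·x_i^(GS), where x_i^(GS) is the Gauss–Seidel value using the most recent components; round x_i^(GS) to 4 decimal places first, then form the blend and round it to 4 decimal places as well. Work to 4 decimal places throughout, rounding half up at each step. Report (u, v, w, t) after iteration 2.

Iteration 1:
  u: GS value = (2 - (-2)·1.0000 - (-4)·2.0000 - (2)·-1.0000) / (-10) = -1.4000;  u ← (1−ω)·-1.0000 + ω·-1.4000 = -1.5600
  v: GS value = (10 - (-3)·-1.5600 - (-2)·2.0000 - (2)·-1.0000) / (10) = 1.1320;  v ← (1−ω)·1.0000 + ω·1.1320 = 1.1848
  w: GS value = (-8 - (1)·-1.5600 - (-2)·1.1848 - (4)·-1.0000) / (9) = -0.0078;  w ← (1−ω)·2.0000 + ω·-0.0078 = -0.8109
  t: GS value = (11 - (1)·-1.5600 - (-2)·1.1848 - (-4)·-0.8109) / (-10) = -1.1686;  t ← (1−ω)·-1.0000 + ω·-1.1686 = -1.2360
Iteration 2:
  u: GS value = (2 - (-2)·1.1848 - (-4)·-0.8109 - (2)·-1.2360) / (-10) = -0.3598;  u ← (1−ω)·-1.5600 + ω·-0.3598 = 0.1203
  v: GS value = (10 - (-3)·0.1203 - (-2)·-0.8109 - (2)·-1.2360) / (10) = 1.1211;  v ← (1−ω)·1.1848 + ω·1.1211 = 1.0956
  w: GS value = (-8 - (1)·0.1203 - (-2)·1.0956 - (4)·-1.2360) / (9) = -0.1095;  w ← (1−ω)·-0.8109 + ω·-0.1095 = 0.1711
  t: GS value = (11 - (1)·0.1203 - (-2)·1.0956 - (-4)·0.1711) / (-10) = -1.3755;  t ← (1−ω)·-1.2360 + ω·-1.3755 = -1.4313

(0.1203, 1.0956, 0.1711, -1.4313)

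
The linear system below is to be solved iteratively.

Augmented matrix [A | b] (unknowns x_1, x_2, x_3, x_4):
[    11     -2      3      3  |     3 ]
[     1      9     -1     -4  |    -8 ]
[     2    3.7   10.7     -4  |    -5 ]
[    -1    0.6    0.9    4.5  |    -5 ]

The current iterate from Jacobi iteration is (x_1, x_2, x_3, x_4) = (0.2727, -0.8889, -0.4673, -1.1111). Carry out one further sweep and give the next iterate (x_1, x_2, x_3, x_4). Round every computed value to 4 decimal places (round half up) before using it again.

One sweep:
  x_1 = (3 - (-2)·-0.8889 - (3)·-0.4673 - (3)·-1.1111) / (11) = 0.5416
  x_2 = (-8 - (1)·0.2727 - (-1)·-0.4673 - (-4)·-1.1111) / (9) = -1.4649
  x_3 = (-5 - (2)·0.2727 - (3.7)·-0.8889 - (-4)·-1.1111) / (10.7) = -0.6262
  x_4 = (-5 - (-1)·0.2727 - (0.6)·-0.8889 - (0.9)·-0.4673) / (4.5) = -0.8385

(0.5416, -1.4649, -0.6262, -0.8385)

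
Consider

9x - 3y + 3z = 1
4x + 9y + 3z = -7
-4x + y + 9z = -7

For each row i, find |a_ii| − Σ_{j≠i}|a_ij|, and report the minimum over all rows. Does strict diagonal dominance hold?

2

row 1: |9| − (3+3) = 3
row 2: |9| − (4+3) = 2
row 3: |9| − (4+1) = 4
minimum over rows = 2 → strictly diagonally dominant (convergence guaranteed)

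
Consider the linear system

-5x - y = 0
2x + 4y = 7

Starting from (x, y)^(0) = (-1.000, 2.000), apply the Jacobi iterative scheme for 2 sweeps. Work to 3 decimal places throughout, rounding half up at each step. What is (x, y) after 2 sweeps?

(-0.450, 1.950)

Iteration 1:
  x = (0 - (-1)·2.000) / (-5) = -0.400
  y = (7 - (2)·-1.000) / (4) = 2.250
Iteration 2:
  x = (0 - (-1)·2.250) / (-5) = -0.450
  y = (7 - (2)·-0.400) / (4) = 1.950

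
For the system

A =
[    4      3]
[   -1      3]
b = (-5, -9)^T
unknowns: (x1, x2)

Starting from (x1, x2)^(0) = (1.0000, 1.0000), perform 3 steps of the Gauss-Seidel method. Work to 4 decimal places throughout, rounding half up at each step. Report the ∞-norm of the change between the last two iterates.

0.8750

Iteration 1:
  x1 = (-5 - (3)·1.0000) / (4) = -2.0000
  x2 = (-9 - (-1)·-2.0000) / (3) = -3.6667
Iteration 2:
  x1 = (-5 - (3)·-3.6667) / (4) = 1.5000
  x2 = (-9 - (-1)·1.5000) / (3) = -2.5000
Iteration 3:
  x1 = (-5 - (3)·-2.5000) / (4) = 0.6250
  x2 = (-9 - (-1)·0.6250) / (3) = -2.7917
Change: (-0.8750, -0.2917) → max |·| = 0.8750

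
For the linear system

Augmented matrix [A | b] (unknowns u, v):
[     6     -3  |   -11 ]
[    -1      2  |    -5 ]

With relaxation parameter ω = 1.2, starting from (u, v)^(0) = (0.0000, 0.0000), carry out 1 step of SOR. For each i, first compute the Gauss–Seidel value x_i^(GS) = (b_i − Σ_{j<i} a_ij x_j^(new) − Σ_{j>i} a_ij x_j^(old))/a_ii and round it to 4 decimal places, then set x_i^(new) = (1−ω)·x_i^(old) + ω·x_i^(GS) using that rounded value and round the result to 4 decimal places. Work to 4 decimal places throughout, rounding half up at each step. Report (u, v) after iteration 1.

Iteration 1:
  u: GS value = (-11 - (-3)·0.0000) / (6) = -1.8333;  u ← (1−ω)·0.0000 + ω·-1.8333 = -2.2000
  v: GS value = (-5 - (-1)·-2.2000) / (2) = -3.6000;  v ← (1−ω)·0.0000 + ω·-3.6000 = -4.3200

(-2.2000, -4.3200)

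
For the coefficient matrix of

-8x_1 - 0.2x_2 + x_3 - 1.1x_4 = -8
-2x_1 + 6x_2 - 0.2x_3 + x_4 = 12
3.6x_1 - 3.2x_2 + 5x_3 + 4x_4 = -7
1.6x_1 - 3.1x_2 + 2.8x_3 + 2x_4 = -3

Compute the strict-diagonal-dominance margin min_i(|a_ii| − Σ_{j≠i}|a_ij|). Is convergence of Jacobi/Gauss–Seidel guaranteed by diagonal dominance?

row 1: |-8| − (0.2+1+1.1) = 5.7
row 2: |6| − (2+0.2+1) = 2.8
row 3: |5| − (3.6+3.2+4) = -5.8
row 4: |2| − (1.6+3.1+2.8) = -5.5
minimum over rows = -5.8 → not strictly diagonally dominant

-5.8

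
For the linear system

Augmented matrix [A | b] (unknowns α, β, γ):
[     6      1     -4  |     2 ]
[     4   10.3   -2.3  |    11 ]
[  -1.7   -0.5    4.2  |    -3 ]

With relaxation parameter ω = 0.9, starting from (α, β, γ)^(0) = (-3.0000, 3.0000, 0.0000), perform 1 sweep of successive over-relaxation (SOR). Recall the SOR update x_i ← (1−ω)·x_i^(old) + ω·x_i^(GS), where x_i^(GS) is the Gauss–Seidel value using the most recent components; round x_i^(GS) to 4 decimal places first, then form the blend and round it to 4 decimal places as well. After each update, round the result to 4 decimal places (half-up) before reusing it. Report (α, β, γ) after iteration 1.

Iteration 1:
  α: GS value = (2 - (1)·3.0000 - (-4)·0.0000) / (6) = -0.1667;  α ← (1−ω)·-3.0000 + ω·-0.1667 = -0.4500
  β: GS value = (11 - (4)·-0.4500 - (-2.3)·0.0000) / (10.3) = 1.2427;  β ← (1−ω)·3.0000 + ω·1.2427 = 1.4184
  γ: GS value = (-3 - (-1.7)·-0.4500 - (-0.5)·1.4184) / (4.2) = -0.7276;  γ ← (1−ω)·0.0000 + ω·-0.7276 = -0.6548

(-0.4500, 1.4184, -0.6548)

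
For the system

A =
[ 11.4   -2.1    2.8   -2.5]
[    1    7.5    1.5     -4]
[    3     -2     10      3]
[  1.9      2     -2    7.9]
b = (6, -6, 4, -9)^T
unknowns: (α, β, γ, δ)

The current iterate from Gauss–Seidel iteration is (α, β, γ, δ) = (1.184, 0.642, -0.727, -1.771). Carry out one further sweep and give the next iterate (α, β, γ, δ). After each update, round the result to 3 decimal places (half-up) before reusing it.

(0.435, -1.657, 0.469, -0.706)

One sweep:
  α = (6 - (-2.1)·0.642 - (2.8)·-0.727 - (-2.5)·-1.771) / (11.4) = 0.435
  β = (-6 - (1)·0.435 - (1.5)·-0.727 - (-4)·-1.771) / (7.5) = -1.657
  γ = (4 - (3)·0.435 - (-2)·-1.657 - (3)·-1.771) / (10) = 0.469
  δ = (-9 - (1.9)·0.435 - (2)·-1.657 - (-2)·0.469) / (7.9) = -0.706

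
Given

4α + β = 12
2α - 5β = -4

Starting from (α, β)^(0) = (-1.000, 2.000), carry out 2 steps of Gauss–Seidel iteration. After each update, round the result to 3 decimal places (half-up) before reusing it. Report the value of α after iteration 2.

Iteration 1:
  α = (12 - (1)·2.000) / (4) = 2.500
  β = (-4 - (2)·2.500) / (-5) = 1.800
Iteration 2:
  α = (12 - (1)·1.800) / (4) = 2.550
  β = (-4 - (2)·2.550) / (-5) = 1.820

2.550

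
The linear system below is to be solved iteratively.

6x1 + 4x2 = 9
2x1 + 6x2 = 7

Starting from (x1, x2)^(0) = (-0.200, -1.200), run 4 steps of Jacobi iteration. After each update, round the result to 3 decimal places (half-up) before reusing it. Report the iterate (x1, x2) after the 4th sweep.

(0.873, 0.756)

Iteration 1:
  x1 = (9 - (4)·-1.200) / (6) = 2.300
  x2 = (7 - (2)·-0.200) / (6) = 1.233
Iteration 2:
  x1 = (9 - (4)·1.233) / (6) = 0.678
  x2 = (7 - (2)·2.300) / (6) = 0.400
Iteration 3:
  x1 = (9 - (4)·0.400) / (6) = 1.233
  x2 = (7 - (2)·0.678) / (6) = 0.941
Iteration 4:
  x1 = (9 - (4)·0.941) / (6) = 0.873
  x2 = (7 - (2)·1.233) / (6) = 0.756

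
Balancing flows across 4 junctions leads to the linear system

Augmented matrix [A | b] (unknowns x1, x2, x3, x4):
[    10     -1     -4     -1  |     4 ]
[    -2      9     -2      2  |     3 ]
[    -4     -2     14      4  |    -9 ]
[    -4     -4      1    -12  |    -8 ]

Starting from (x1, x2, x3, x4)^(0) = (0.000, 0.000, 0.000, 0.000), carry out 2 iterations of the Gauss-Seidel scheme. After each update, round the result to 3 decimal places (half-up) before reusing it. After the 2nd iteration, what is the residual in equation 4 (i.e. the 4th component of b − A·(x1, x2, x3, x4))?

Iteration 1:
  x1 = (4 - (-1)·0.000 - (-4)·0.000 - (-1)·0.000) / (10) = 0.400
  x2 = (3 - (-2)·0.400 - (-2)·0.000 - (2)·0.000) / (9) = 0.422
  x3 = (-9 - (-4)·0.400 - (-2)·0.422 - (4)·0.000) / (14) = -0.468
  x4 = (-8 - (-4)·0.400 - (-4)·0.422 - (1)·-0.468) / (-12) = 0.354
Iteration 2:
  x1 = (4 - (-1)·0.422 - (-4)·-0.468 - (-1)·0.354) / (10) = 0.290
  x2 = (3 - (-2)·0.290 - (-2)·-0.468 - (2)·0.354) / (9) = 0.215
  x3 = (-9 - (-4)·0.290 - (-2)·0.215 - (4)·0.354) / (14) = -0.630
  x4 = (-8 - (-4)·0.290 - (-4)·0.215 - (1)·-0.630) / (-12) = 0.446
Residual b − A·x = (-0.759, -0.507, -0.374, 0.002)

0.002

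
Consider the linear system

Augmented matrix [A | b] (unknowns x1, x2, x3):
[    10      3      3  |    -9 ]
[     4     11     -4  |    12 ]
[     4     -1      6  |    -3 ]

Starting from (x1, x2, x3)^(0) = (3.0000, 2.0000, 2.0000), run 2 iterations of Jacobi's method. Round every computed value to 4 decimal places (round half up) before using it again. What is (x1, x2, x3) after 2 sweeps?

(-0.4682, 1.0667, 1.0212)

Iteration 1:
  x1 = (-9 - (3)·2.0000 - (3)·2.0000) / (10) = -2.1000
  x2 = (12 - (4)·3.0000 - (-4)·2.0000) / (11) = 0.7273
  x3 = (-3 - (4)·3.0000 - (-1)·2.0000) / (6) = -2.1667
Iteration 2:
  x1 = (-9 - (3)·0.7273 - (3)·-2.1667) / (10) = -0.4682
  x2 = (12 - (4)·-2.1000 - (-4)·-2.1667) / (11) = 1.0667
  x3 = (-3 - (4)·-2.1000 - (-1)·0.7273) / (6) = 1.0212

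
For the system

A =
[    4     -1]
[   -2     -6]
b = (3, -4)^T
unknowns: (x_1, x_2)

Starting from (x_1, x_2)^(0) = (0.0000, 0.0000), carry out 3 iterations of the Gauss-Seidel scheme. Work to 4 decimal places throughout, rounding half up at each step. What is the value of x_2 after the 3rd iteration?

0.3848

Iteration 1:
  x_1 = (3 - (-1)·0.0000) / (4) = 0.7500
  x_2 = (-4 - (-2)·0.7500) / (-6) = 0.4167
Iteration 2:
  x_1 = (3 - (-1)·0.4167) / (4) = 0.8542
  x_2 = (-4 - (-2)·0.8542) / (-6) = 0.3819
Iteration 3:
  x_1 = (3 - (-1)·0.3819) / (4) = 0.8455
  x_2 = (-4 - (-2)·0.8455) / (-6) = 0.3848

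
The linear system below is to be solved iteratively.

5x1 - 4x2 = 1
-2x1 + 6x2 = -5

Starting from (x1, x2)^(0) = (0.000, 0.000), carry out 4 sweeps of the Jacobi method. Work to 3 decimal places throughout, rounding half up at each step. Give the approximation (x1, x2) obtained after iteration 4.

Iteration 1:
  x1 = (1 - (-4)·0.000) / (5) = 0.200
  x2 = (-5 - (-2)·0.000) / (6) = -0.833
Iteration 2:
  x1 = (1 - (-4)·-0.833) / (5) = -0.466
  x2 = (-5 - (-2)·0.200) / (6) = -0.767
Iteration 3:
  x1 = (1 - (-4)·-0.767) / (5) = -0.414
  x2 = (-5 - (-2)·-0.466) / (6) = -0.989
Iteration 4:
  x1 = (1 - (-4)·-0.989) / (5) = -0.591
  x2 = (-5 - (-2)·-0.414) / (6) = -0.971

(-0.591, -0.971)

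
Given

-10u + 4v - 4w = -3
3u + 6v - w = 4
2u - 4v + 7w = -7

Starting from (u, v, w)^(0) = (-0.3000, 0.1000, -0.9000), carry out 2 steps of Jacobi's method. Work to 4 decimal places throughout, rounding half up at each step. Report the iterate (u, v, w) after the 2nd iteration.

(0.9095, 0.1738, -0.8190)

Iteration 1:
  u = (-3 - (4)·0.1000 - (-4)·-0.9000) / (-10) = 0.7000
  v = (4 - (3)·-0.3000 - (-1)·-0.9000) / (6) = 0.6667
  w = (-7 - (2)·-0.3000 - (-4)·0.1000) / (7) = -0.8571
Iteration 2:
  u = (-3 - (4)·0.6667 - (-4)·-0.8571) / (-10) = 0.9095
  v = (4 - (3)·0.7000 - (-1)·-0.8571) / (6) = 0.1738
  w = (-7 - (2)·0.7000 - (-4)·0.6667) / (7) = -0.8190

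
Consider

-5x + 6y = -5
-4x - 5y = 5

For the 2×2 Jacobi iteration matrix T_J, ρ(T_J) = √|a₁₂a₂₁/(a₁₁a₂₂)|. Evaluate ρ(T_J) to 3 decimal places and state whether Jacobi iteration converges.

a₁₂a₂₁/(a₁₁a₂₂) = (6)·(-4) / ((-5)·(-5)) = -0.960000
ρ = √|-0.960000| = √0.960000 = 0.980
ρ < 1, so Jacobi converges

0.980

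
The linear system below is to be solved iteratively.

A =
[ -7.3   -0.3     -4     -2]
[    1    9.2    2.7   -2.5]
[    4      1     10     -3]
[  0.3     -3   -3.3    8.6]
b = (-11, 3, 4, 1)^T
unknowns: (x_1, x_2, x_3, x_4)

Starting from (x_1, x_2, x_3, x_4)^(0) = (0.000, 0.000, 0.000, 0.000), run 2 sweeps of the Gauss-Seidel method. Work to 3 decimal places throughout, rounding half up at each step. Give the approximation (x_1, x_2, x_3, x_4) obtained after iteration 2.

Iteration 1:
  x_1 = (-11 - (-0.3)·0.000 - (-4)·0.000 - (-2)·0.000) / (-7.3) = 1.507
  x_2 = (3 - (1)·1.507 - (2.7)·0.000 - (-2.5)·0.000) / (9.2) = 0.162
  x_3 = (4 - (4)·1.507 - (1)·0.162 - (-3)·0.000) / (10) = -0.219
  x_4 = (1 - (0.3)·1.507 - (-3)·0.162 - (-3.3)·-0.219) / (8.6) = 0.036
Iteration 2:
  x_1 = (-11 - (-0.3)·0.162 - (-4)·-0.219 - (-2)·0.036) / (-7.3) = 1.610
  x_2 = (3 - (1)·1.610 - (2.7)·-0.219 - (-2.5)·0.036) / (9.2) = 0.225
  x_3 = (4 - (4)·1.610 - (1)·0.225 - (-3)·0.036) / (10) = -0.256
  x_4 = (1 - (0.3)·1.610 - (-3)·0.225 - (-3.3)·-0.256) / (8.6) = 0.040

(1.610, 0.225, -0.256, 0.040)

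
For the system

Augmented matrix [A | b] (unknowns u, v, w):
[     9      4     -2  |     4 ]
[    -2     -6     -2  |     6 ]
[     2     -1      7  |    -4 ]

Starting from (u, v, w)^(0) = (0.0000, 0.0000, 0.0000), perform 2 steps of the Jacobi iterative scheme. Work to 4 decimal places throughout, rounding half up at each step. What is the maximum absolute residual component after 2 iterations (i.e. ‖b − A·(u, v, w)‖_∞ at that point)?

Iteration 1:
  u = (4 - (4)·0.0000 - (-2)·0.0000) / (9) = 0.4444
  v = (6 - (-2)·0.0000 - (-2)·0.0000) / (-6) = -1.0000
  w = (-4 - (2)·0.0000 - (-1)·0.0000) / (7) = -0.5714
Iteration 2:
  u = (4 - (4)·-1.0000 - (-2)·-0.5714) / (9) = 0.7619
  v = (6 - (-2)·0.4444 - (-2)·-0.5714) / (-6) = -0.9577
  w = (-4 - (2)·0.4444 - (-1)·-1.0000) / (7) = -0.8413
Residual b − A·x = (-0.7089, 0.0950, -0.5924); ∞-norm = 0.7089

0.7089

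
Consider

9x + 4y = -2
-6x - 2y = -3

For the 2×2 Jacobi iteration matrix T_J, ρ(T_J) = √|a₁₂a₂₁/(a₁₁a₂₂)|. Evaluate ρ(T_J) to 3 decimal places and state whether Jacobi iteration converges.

1.155

a₁₂a₂₁/(a₁₁a₂₂) = (4)·(-6) / ((9)·(-2)) = 1.333333
ρ = √|1.333333| = √1.333333 = 1.155
ρ > 1, so Jacobi diverges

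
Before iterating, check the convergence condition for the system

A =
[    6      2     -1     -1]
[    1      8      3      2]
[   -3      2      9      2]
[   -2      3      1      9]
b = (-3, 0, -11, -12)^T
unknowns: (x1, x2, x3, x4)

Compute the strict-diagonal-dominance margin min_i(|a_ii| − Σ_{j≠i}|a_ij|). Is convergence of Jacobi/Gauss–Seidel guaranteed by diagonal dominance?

2

row 1: |6| − (2+1+1) = 2
row 2: |8| − (1+3+2) = 2
row 3: |9| − (3+2+2) = 2
row 4: |9| − (2+3+1) = 3
minimum over rows = 2 → strictly diagonally dominant (convergence guaranteed)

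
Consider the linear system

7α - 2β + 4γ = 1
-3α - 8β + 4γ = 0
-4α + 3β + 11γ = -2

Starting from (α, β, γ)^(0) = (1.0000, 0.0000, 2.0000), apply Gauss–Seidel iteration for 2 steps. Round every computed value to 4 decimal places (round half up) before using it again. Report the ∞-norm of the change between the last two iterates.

2.2334

Iteration 1:
  α = (1 - (-2)·0.0000 - (4)·2.0000) / (7) = -1.0000
  β = (0 - (-3)·-1.0000 - (4)·2.0000) / (-8) = 1.3750
  γ = (-2 - (-4)·-1.0000 - (3)·1.3750) / (11) = -0.9205
Iteration 2:
  α = (1 - (-2)·1.3750 - (4)·-0.9205) / (7) = 1.0617
  β = (0 - (-3)·1.0617 - (4)·-0.9205) / (-8) = -0.8584
  γ = (-2 - (-4)·1.0617 - (3)·-0.8584) / (11) = 0.4384
Change: (2.0617, -2.2334, 1.3589) → max |·| = 2.2334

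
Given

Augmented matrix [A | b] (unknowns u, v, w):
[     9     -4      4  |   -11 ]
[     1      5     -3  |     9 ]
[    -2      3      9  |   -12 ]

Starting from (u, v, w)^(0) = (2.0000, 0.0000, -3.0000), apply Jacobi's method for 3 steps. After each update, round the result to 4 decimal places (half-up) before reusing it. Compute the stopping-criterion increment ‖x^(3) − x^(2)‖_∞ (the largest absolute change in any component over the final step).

0.8581

Iteration 1:
  u = (-11 - (-4)·0.0000 - (4)·-3.0000) / (9) = 0.1111
  v = (9 - (1)·2.0000 - (-3)·-3.0000) / (5) = -0.4000
  w = (-12 - (-2)·2.0000 - (3)·0.0000) / (9) = -0.8889
Iteration 2:
  u = (-11 - (-4)·-0.4000 - (4)·-0.8889) / (9) = -1.0049
  v = (9 - (1)·0.1111 - (-3)·-0.8889) / (5) = 1.2444
  w = (-12 - (-2)·0.1111 - (3)·-0.4000) / (9) = -1.1753
Iteration 3:
  u = (-11 - (-4)·1.2444 - (4)·-1.1753) / (9) = -0.1468
  v = (9 - (1)·-1.0049 - (-3)·-1.1753) / (5) = 1.2958
  w = (-12 - (-2)·-1.0049 - (3)·1.2444) / (9) = -1.9714
Change: (0.8581, 0.0514, -0.7961) → max |·| = 0.8581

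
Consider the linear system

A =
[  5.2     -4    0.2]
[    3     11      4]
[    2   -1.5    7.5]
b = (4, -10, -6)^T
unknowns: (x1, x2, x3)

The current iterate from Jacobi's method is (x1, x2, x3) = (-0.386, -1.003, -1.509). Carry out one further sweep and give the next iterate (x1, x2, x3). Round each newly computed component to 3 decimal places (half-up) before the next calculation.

One sweep:
  x1 = (4 - (-4)·-1.003 - (0.2)·-1.509) / (5.2) = 0.056
  x2 = (-10 - (3)·-0.386 - (4)·-1.509) / (11) = -0.255
  x3 = (-6 - (2)·-0.386 - (-1.5)·-1.003) / (7.5) = -0.898

(0.056, -0.255, -0.898)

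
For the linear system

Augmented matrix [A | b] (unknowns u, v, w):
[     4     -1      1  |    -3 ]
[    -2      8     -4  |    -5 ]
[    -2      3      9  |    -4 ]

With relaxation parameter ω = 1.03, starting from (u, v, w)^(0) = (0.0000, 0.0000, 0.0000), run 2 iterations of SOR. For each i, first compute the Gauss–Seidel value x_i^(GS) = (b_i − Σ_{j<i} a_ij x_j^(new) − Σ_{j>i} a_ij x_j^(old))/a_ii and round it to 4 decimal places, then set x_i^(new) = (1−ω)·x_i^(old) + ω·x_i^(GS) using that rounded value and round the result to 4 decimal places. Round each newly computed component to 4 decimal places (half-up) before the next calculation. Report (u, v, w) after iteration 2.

(-0.8774, -1.0222, -0.2973)

Iteration 1:
  u: GS value = (-3 - (-1)·0.0000 - (1)·0.0000) / (4) = -0.7500;  u ← (1−ω)·0.0000 + ω·-0.7500 = -0.7725
  v: GS value = (-5 - (-2)·-0.7725 - (-4)·0.0000) / (8) = -0.8181;  v ← (1−ω)·0.0000 + ω·-0.8181 = -0.8426
  w: GS value = (-4 - (-2)·-0.7725 - (3)·-0.8426) / (9) = -0.3352;  w ← (1−ω)·0.0000 + ω·-0.3352 = -0.3453
Iteration 2:
  u: GS value = (-3 - (-1)·-0.8426 - (1)·-0.3453) / (4) = -0.8743;  u ← (1−ω)·-0.7725 + ω·-0.8743 = -0.8774
  v: GS value = (-5 - (-2)·-0.8774 - (-4)·-0.3453) / (8) = -1.0170;  v ← (1−ω)·-0.8426 + ω·-1.0170 = -1.0222
  w: GS value = (-4 - (-2)·-0.8774 - (3)·-1.0222) / (9) = -0.2987;  w ← (1−ω)·-0.3453 + ω·-0.2987 = -0.2973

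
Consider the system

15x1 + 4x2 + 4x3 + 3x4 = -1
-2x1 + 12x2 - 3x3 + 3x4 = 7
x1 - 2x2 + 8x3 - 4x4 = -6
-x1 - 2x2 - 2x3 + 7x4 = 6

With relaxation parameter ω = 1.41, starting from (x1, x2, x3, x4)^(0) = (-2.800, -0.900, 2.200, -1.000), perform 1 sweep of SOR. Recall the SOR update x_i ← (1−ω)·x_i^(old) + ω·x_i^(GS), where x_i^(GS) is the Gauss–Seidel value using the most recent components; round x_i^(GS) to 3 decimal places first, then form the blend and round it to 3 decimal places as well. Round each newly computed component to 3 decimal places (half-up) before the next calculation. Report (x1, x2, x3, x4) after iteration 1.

(0.848, 2.519, -1.926, 2.029)

Iteration 1:
  x1: GS value = (-1 - (4)·-0.900 - (4)·2.200 - (3)·-1.000) / (15) = -0.213;  x1 ← (1−ω)·-2.800 + ω·-0.213 = 0.848
  x2: GS value = (7 - (-2)·0.848 - (-3)·2.200 - (3)·-1.000) / (12) = 1.525;  x2 ← (1−ω)·-0.900 + ω·1.525 = 2.519
  x3: GS value = (-6 - (1)·0.848 - (-2)·2.519 - (-4)·-1.000) / (8) = -0.726;  x3 ← (1−ω)·2.200 + ω·-0.726 = -1.926
  x4: GS value = (6 - (-1)·0.848 - (-2)·2.519 - (-2)·-1.926) / (7) = 1.148;  x4 ← (1−ω)·-1.000 + ω·1.148 = 2.029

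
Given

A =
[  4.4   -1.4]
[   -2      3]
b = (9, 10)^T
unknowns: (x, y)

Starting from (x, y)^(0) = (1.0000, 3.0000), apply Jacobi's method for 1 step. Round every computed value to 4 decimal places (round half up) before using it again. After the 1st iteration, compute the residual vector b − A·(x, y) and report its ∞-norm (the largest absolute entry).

Iteration 1:
  x = (9 - (-1.4)·3.0000) / (4.4) = 3.0000
  y = (10 - (-2)·1.0000) / (3) = 4.0000
Residual b − A·x = (1.4000, 4.0000); ∞-norm = 4.0000

4.0000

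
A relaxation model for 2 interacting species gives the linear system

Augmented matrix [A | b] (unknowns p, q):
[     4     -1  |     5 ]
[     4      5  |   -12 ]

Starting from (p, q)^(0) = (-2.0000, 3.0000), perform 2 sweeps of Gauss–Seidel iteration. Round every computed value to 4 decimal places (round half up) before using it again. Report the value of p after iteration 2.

0.2500

Iteration 1:
  p = (5 - (-1)·3.0000) / (4) = 2.0000
  q = (-12 - (4)·2.0000) / (5) = -4.0000
Iteration 2:
  p = (5 - (-1)·-4.0000) / (4) = 0.2500
  q = (-12 - (4)·0.2500) / (5) = -2.6000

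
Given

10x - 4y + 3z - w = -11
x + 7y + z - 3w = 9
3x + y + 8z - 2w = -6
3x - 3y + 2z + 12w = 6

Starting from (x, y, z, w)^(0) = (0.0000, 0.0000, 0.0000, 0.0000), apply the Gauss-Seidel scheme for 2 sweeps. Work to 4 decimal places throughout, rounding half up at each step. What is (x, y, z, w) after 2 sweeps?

(-0.2453, 1.9185, -0.5923, 1.1397)

Iteration 1:
  x = (-11 - (-4)·0.0000 - (3)·0.0000 - (-1)·0.0000) / (10) = -1.1000
  y = (9 - (1)·-1.1000 - (1)·0.0000 - (-3)·0.0000) / (7) = 1.4429
  z = (-6 - (3)·-1.1000 - (1)·1.4429 - (-2)·0.0000) / (8) = -0.5179
  w = (6 - (3)·-1.1000 - (-3)·1.4429 - (2)·-0.5179) / (12) = 1.2220
Iteration 2:
  x = (-11 - (-4)·1.4429 - (3)·-0.5179 - (-1)·1.2220) / (10) = -0.2453
  y = (9 - (1)·-0.2453 - (1)·-0.5179 - (-3)·1.2220) / (7) = 1.9185
  z = (-6 - (3)·-0.2453 - (1)·1.9185 - (-2)·1.2220) / (8) = -0.5923
  w = (6 - (3)·-0.2453 - (-3)·1.9185 - (2)·-0.5923) / (12) = 1.1397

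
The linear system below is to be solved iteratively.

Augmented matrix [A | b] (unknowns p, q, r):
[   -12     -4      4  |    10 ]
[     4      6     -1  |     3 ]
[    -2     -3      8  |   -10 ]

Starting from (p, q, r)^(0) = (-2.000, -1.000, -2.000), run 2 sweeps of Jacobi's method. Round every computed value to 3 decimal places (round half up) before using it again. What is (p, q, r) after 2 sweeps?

(-2.042, 0.924, -0.979)

Iteration 1:
  p = (10 - (-4)·-1.000 - (4)·-2.000) / (-12) = -1.167
  q = (3 - (4)·-2.000 - (-1)·-2.000) / (6) = 1.500
  r = (-10 - (-2)·-2.000 - (-3)·-1.000) / (8) = -2.125
Iteration 2:
  p = (10 - (-4)·1.500 - (4)·-2.125) / (-12) = -2.042
  q = (3 - (4)·-1.167 - (-1)·-2.125) / (6) = 0.924
  r = (-10 - (-2)·-1.167 - (-3)·1.500) / (8) = -0.979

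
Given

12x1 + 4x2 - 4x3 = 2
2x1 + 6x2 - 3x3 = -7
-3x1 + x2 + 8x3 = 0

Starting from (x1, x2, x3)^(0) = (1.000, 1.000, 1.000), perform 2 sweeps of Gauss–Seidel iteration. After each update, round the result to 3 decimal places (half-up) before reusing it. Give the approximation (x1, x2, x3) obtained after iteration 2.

Iteration 1:
  x1 = (2 - (4)·1.000 - (-4)·1.000) / (12) = 0.167
  x2 = (-7 - (2)·0.167 - (-3)·1.000) / (6) = -0.722
  x3 = (0 - (-3)·0.167 - (1)·-0.722) / (8) = 0.153
Iteration 2:
  x1 = (2 - (4)·-0.722 - (-4)·0.153) / (12) = 0.458
  x2 = (-7 - (2)·0.458 - (-3)·0.153) / (6) = -1.243
  x3 = (0 - (-3)·0.458 - (1)·-1.243) / (8) = 0.327

(0.458, -1.243, 0.327)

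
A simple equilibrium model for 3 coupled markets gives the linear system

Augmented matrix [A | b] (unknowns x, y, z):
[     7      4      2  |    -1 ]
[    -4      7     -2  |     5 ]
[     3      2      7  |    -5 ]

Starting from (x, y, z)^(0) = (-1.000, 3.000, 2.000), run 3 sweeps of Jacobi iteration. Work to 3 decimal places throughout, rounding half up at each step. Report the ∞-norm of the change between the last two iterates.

Iteration 1:
  x = (-1 - (4)·3.000 - (2)·2.000) / (7) = -2.429
  y = (5 - (-4)·-1.000 - (-2)·2.000) / (7) = 0.714
  z = (-5 - (3)·-1.000 - (2)·3.000) / (7) = -1.143
Iteration 2:
  x = (-1 - (4)·0.714 - (2)·-1.143) / (7) = -0.224
  y = (5 - (-4)·-2.429 - (-2)·-1.143) / (7) = -1.000
  z = (-5 - (3)·-2.429 - (2)·0.714) / (7) = 0.123
Iteration 3:
  x = (-1 - (4)·-1.000 - (2)·0.123) / (7) = 0.393
  y = (5 - (-4)·-0.224 - (-2)·0.123) / (7) = 0.621
  z = (-5 - (3)·-0.224 - (2)·-1.000) / (7) = -0.333
Change: (0.617, 1.621, -0.456) → max |·| = 1.621

1.621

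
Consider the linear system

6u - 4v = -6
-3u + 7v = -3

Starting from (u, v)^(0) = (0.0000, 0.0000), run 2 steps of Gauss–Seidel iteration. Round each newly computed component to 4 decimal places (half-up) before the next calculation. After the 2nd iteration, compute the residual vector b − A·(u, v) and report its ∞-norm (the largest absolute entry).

Iteration 1:
  u = (-6 - (-4)·0.0000) / (6) = -1.0000
  v = (-3 - (-3)·-1.0000) / (7) = -0.8571
Iteration 2:
  u = (-6 - (-4)·-0.8571) / (6) = -1.5714
  v = (-3 - (-3)·-1.5714) / (7) = -1.1020
Residual b − A·x = (-0.9796, -0.0002); ∞-norm = 0.9796

0.9796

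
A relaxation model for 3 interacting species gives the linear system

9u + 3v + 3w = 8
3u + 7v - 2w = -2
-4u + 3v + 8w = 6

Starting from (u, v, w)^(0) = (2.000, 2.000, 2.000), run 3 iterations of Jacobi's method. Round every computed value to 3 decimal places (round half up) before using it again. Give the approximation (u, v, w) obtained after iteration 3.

Iteration 1:
  u = (8 - (3)·2.000 - (3)·2.000) / (9) = -0.444
  v = (-2 - (3)·2.000 - (-2)·2.000) / (7) = -0.571
  w = (6 - (-4)·2.000 - (3)·2.000) / (8) = 1.000
Iteration 2:
  u = (8 - (3)·-0.571 - (3)·1.000) / (9) = 0.746
  v = (-2 - (3)·-0.444 - (-2)·1.000) / (7) = 0.190
  w = (6 - (-4)·-0.444 - (3)·-0.571) / (8) = 0.742
Iteration 3:
  u = (8 - (3)·0.190 - (3)·0.742) / (9) = 0.578
  v = (-2 - (3)·0.746 - (-2)·0.742) / (7) = -0.393
  w = (6 - (-4)·0.746 - (3)·0.190) / (8) = 1.052

(0.578, -0.393, 1.052)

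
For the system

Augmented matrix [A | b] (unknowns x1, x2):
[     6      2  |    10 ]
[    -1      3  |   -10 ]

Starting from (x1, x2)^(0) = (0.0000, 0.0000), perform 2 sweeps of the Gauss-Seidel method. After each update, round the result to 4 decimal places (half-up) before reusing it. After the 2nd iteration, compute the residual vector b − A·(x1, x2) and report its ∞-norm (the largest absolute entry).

0.6174

Iteration 1:
  x1 = (10 - (2)·0.0000) / (6) = 1.6667
  x2 = (-10 - (-1)·1.6667) / (3) = -2.7778
Iteration 2:
  x1 = (10 - (2)·-2.7778) / (6) = 2.5926
  x2 = (-10 - (-1)·2.5926) / (3) = -2.4691
Residual b − A·x = (-0.6174, -0.0001); ∞-norm = 0.6174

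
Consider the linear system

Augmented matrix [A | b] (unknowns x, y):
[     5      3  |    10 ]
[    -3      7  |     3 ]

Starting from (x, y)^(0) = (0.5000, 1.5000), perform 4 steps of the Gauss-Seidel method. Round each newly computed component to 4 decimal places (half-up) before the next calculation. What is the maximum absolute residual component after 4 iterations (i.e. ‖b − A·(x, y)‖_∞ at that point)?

Iteration 1:
  x = (10 - (3)·1.5000) / (5) = 1.1000
  y = (3 - (-3)·1.1000) / (7) = 0.9000
Iteration 2:
  x = (10 - (3)·0.9000) / (5) = 1.4600
  y = (3 - (-3)·1.4600) / (7) = 1.0543
Iteration 3:
  x = (10 - (3)·1.0543) / (5) = 1.3674
  y = (3 - (-3)·1.3674) / (7) = 1.0146
Iteration 4:
  x = (10 - (3)·1.0146) / (5) = 1.3912
  y = (3 - (-3)·1.3912) / (7) = 1.0248
Residual b − A·x = (-0.0304, 0.0000); ∞-norm = 0.0304

0.0304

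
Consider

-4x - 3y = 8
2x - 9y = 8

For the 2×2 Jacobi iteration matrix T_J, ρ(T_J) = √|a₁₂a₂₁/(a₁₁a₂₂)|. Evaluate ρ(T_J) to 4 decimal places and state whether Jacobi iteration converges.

0.4082

a₁₂a₂₁/(a₁₁a₂₂) = (-3)·(2) / ((-4)·(-9)) = -0.166667
ρ = √|-0.166667| = √0.166667 = 0.4082
ρ < 1, so Jacobi converges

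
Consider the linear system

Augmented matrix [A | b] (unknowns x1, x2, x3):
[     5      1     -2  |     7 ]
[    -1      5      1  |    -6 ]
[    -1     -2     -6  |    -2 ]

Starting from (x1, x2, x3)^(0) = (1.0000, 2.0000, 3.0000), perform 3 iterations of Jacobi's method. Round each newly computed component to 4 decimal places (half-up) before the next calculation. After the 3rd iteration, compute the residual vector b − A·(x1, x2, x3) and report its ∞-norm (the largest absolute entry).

Iteration 1:
  x1 = (7 - (1)·2.0000 - (-2)·3.0000) / (5) = 2.2000
  x2 = (-6 - (-1)·1.0000 - (1)·3.0000) / (5) = -1.6000
  x3 = (-2 - (-1)·1.0000 - (-2)·2.0000) / (-6) = -0.5000
Iteration 2:
  x1 = (7 - (1)·-1.6000 - (-2)·-0.5000) / (5) = 1.5200
  x2 = (-6 - (-1)·2.2000 - (1)·-0.5000) / (5) = -0.6600
  x3 = (-2 - (-1)·2.2000 - (-2)·-1.6000) / (-6) = 0.5000
Iteration 3:
  x1 = (7 - (1)·-0.6600 - (-2)·0.5000) / (5) = 1.7320
  x2 = (-6 - (-1)·1.5200 - (1)·0.5000) / (5) = -0.9960
  x3 = (-2 - (-1)·1.5200 - (-2)·-0.6600) / (-6) = 0.3000
Residual b − A·x = (-0.0640, 0.4120, -0.4600); ∞-norm = 0.4600

0.4600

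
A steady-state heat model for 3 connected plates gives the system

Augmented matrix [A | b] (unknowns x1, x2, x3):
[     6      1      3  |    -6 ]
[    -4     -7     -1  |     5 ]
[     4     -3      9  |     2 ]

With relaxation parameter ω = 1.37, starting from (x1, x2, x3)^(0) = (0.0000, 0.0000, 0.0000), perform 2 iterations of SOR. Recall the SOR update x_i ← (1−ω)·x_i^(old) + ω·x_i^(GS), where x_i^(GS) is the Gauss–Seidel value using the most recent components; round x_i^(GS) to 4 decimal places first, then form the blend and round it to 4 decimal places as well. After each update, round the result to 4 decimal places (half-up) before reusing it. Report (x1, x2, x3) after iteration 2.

Iteration 1:
  x1: GS value = (-6 - (1)·0.0000 - (3)·0.0000) / (6) = -1.0000;  x1 ← (1−ω)·0.0000 + ω·-1.0000 = -1.3700
  x2: GS value = (5 - (-4)·-1.3700 - (-1)·0.0000) / (-7) = 0.0686;  x2 ← (1−ω)·0.0000 + ω·0.0686 = 0.0940
  x3: GS value = (2 - (4)·-1.3700 - (-3)·0.0940) / (9) = 0.8624;  x3 ← (1−ω)·0.0000 + ω·0.8624 = 1.1815
Iteration 2:
  x1: GS value = (-6 - (1)·0.0940 - (3)·1.1815) / (6) = -1.6064;  x1 ← (1−ω)·-1.3700 + ω·-1.6064 = -1.6939
  x2: GS value = (5 - (-4)·-1.6939 - (-1)·1.1815) / (-7) = 0.0849;  x2 ← (1−ω)·0.0940 + ω·0.0849 = 0.0815
  x3: GS value = (2 - (4)·-1.6939 - (-3)·0.0815) / (9) = 1.0022;  x3 ← (1−ω)·1.1815 + ω·1.0022 = 0.9359

(-1.6939, 0.0815, 0.9359)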